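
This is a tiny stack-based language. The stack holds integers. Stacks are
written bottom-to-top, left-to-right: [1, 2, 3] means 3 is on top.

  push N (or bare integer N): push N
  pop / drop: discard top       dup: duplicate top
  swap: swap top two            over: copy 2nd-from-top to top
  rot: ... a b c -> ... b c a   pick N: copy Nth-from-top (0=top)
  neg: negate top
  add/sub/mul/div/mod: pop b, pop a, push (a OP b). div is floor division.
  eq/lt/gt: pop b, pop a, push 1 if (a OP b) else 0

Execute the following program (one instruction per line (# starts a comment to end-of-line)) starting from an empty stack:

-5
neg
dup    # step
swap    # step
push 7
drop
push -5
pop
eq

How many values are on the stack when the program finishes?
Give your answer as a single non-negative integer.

After 'push -5': stack = [-5] (depth 1)
After 'neg': stack = [5] (depth 1)
After 'dup': stack = [5, 5] (depth 2)
After 'swap': stack = [5, 5] (depth 2)
After 'push 7': stack = [5, 5, 7] (depth 3)
After 'drop': stack = [5, 5] (depth 2)
After 'push -5': stack = [5, 5, -5] (depth 3)
After 'pop': stack = [5, 5] (depth 2)
After 'eq': stack = [1] (depth 1)

Answer: 1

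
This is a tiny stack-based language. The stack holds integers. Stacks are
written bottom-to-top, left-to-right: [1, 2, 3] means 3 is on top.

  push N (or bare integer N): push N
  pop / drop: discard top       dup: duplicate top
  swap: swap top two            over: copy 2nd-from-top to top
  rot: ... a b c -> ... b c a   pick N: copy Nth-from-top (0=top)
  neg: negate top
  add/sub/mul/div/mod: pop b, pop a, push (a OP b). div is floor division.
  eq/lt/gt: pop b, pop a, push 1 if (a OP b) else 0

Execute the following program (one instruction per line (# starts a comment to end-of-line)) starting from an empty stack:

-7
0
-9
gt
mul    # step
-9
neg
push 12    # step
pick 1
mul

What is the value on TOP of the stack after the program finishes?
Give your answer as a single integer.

After 'push -7': [-7]
After 'push 0': [-7, 0]
After 'push -9': [-7, 0, -9]
After 'gt': [-7, 1]
After 'mul': [-7]
After 'push -9': [-7, -9]
After 'neg': [-7, 9]
After 'push 12': [-7, 9, 12]
After 'pick 1': [-7, 9, 12, 9]
After 'mul': [-7, 9, 108]

Answer: 108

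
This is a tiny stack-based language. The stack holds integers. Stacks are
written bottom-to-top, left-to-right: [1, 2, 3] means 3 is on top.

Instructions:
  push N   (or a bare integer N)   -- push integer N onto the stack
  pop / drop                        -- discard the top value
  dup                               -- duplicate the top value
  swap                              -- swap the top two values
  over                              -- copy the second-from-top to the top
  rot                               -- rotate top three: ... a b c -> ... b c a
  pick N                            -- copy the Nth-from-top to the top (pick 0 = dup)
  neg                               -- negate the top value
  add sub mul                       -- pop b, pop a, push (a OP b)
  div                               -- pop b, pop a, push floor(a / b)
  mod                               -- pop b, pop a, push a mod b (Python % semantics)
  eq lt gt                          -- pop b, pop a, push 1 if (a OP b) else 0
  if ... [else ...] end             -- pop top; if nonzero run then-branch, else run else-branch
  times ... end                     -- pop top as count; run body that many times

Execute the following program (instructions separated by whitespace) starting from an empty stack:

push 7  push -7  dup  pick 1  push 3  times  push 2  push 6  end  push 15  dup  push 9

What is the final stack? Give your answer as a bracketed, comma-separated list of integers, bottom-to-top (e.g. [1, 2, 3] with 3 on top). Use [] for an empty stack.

After 'push 7': [7]
After 'push -7': [7, -7]
After 'dup': [7, -7, -7]
After 'pick 1': [7, -7, -7, -7]
After 'push 3': [7, -7, -7, -7, 3]
After 'times': [7, -7, -7, -7]
After 'push 2': [7, -7, -7, -7, 2]
After 'push 6': [7, -7, -7, -7, 2, 6]
After 'push 2': [7, -7, -7, -7, 2, 6, 2]
After 'push 6': [7, -7, -7, -7, 2, 6, 2, 6]
After 'push 2': [7, -7, -7, -7, 2, 6, 2, 6, 2]
After 'push 6': [7, -7, -7, -7, 2, 6, 2, 6, 2, 6]
After 'push 15': [7, -7, -7, -7, 2, 6, 2, 6, 2, 6, 15]
After 'dup': [7, -7, -7, -7, 2, 6, 2, 6, 2, 6, 15, 15]
After 'push 9': [7, -7, -7, -7, 2, 6, 2, 6, 2, 6, 15, 15, 9]

Answer: [7, -7, -7, -7, 2, 6, 2, 6, 2, 6, 15, 15, 9]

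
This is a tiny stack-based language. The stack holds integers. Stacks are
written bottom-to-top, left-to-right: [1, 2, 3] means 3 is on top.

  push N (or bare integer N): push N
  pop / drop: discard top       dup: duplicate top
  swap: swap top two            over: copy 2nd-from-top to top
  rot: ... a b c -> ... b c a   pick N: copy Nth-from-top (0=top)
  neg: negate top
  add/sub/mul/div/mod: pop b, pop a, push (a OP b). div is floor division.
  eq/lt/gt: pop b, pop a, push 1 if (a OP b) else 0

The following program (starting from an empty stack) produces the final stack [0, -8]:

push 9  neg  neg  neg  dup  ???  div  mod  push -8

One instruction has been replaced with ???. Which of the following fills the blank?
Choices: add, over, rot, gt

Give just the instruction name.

Answer: over

Derivation:
Stack before ???: [-9, -9]
Stack after ???:  [-9, -9, -9]
Checking each choice:
  add: stack underflow (need 2, have 1)
  over: MATCH
  rot: stack underflow (need 3, have 2)
  gt: stack underflow (need 2, have 1)


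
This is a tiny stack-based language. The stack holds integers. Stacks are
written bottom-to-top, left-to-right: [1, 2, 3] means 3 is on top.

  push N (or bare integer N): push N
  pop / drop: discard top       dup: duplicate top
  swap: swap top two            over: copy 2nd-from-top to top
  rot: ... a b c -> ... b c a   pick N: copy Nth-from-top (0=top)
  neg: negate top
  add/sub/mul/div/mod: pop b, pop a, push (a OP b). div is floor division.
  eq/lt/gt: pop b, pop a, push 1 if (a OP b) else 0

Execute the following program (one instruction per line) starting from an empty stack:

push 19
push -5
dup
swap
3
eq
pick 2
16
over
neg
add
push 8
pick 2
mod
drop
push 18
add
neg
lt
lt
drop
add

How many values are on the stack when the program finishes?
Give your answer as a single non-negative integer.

After 'push 19': stack = [19] (depth 1)
After 'push -5': stack = [19, -5] (depth 2)
After 'dup': stack = [19, -5, -5] (depth 3)
After 'swap': stack = [19, -5, -5] (depth 3)
After 'push 3': stack = [19, -5, -5, 3] (depth 4)
After 'eq': stack = [19, -5, 0] (depth 3)
After 'pick 2': stack = [19, -5, 0, 19] (depth 4)
After 'push 16': stack = [19, -5, 0, 19, 16] (depth 5)
After 'over': stack = [19, -5, 0, 19, 16, 19] (depth 6)
After 'neg': stack = [19, -5, 0, 19, 16, -19] (depth 6)
  ...
After 'pick 2': stack = [19, -5, 0, 19, -3, 8, 19] (depth 7)
After 'mod': stack = [19, -5, 0, 19, -3, 8] (depth 6)
After 'drop': stack = [19, -5, 0, 19, -3] (depth 5)
After 'push 18': stack = [19, -5, 0, 19, -3, 18] (depth 6)
After 'add': stack = [19, -5, 0, 19, 15] (depth 5)
After 'neg': stack = [19, -5, 0, 19, -15] (depth 5)
After 'lt': stack = [19, -5, 0, 0] (depth 4)
After 'lt': stack = [19, -5, 0] (depth 3)
After 'drop': stack = [19, -5] (depth 2)
After 'add': stack = [14] (depth 1)

Answer: 1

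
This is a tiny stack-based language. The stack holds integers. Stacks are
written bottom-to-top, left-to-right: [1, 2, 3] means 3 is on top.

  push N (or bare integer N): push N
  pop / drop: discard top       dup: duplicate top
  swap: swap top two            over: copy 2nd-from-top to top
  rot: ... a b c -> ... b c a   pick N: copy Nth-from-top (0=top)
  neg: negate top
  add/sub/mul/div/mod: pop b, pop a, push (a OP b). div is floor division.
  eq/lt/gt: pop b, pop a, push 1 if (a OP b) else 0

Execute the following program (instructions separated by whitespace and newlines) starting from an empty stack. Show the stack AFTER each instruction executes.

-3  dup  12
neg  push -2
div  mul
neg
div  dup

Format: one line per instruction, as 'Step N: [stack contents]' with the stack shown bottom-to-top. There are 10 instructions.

Step 1: [-3]
Step 2: [-3, -3]
Step 3: [-3, -3, 12]
Step 4: [-3, -3, -12]
Step 5: [-3, -3, -12, -2]
Step 6: [-3, -3, 6]
Step 7: [-3, -18]
Step 8: [-3, 18]
Step 9: [-1]
Step 10: [-1, -1]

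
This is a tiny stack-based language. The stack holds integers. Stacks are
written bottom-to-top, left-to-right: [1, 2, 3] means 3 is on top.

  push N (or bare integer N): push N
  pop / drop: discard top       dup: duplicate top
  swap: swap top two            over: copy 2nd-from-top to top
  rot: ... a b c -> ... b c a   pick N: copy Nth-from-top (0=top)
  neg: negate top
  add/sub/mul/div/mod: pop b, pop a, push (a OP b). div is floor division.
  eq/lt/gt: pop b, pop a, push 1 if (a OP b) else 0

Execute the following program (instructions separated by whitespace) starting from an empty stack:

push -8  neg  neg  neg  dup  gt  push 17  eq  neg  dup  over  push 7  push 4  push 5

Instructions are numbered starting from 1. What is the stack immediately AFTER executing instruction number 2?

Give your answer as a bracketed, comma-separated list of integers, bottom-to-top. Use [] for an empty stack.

Answer: [8]

Derivation:
Step 1 ('push -8'): [-8]
Step 2 ('neg'): [8]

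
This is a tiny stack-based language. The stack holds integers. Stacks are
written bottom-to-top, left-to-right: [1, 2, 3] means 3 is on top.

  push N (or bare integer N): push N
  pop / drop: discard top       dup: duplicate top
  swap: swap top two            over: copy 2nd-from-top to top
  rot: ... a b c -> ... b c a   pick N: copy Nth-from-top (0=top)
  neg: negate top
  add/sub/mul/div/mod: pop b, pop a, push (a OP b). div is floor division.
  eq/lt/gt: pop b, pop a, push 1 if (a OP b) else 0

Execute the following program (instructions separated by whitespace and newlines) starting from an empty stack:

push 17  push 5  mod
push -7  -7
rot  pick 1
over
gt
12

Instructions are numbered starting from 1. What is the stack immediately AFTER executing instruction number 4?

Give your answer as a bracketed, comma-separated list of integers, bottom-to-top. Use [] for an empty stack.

Answer: [2, -7]

Derivation:
Step 1 ('push 17'): [17]
Step 2 ('push 5'): [17, 5]
Step 3 ('mod'): [2]
Step 4 ('push -7'): [2, -7]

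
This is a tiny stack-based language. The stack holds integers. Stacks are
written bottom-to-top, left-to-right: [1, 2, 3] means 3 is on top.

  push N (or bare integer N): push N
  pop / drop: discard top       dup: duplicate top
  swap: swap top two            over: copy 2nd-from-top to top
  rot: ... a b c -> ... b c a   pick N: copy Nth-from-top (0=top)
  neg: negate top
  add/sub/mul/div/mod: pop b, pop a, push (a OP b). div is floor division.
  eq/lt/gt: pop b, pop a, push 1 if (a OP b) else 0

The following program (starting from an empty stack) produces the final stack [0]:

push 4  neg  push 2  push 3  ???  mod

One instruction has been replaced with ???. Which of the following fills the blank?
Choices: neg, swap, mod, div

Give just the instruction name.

Stack before ???: [-4, 2, 3]
Stack after ???:  [-4, 2]
Checking each choice:
  neg: produces [-4, -1]
  swap: produces [-4, 1]
  mod: MATCH
  div: modulo by zero


Answer: mod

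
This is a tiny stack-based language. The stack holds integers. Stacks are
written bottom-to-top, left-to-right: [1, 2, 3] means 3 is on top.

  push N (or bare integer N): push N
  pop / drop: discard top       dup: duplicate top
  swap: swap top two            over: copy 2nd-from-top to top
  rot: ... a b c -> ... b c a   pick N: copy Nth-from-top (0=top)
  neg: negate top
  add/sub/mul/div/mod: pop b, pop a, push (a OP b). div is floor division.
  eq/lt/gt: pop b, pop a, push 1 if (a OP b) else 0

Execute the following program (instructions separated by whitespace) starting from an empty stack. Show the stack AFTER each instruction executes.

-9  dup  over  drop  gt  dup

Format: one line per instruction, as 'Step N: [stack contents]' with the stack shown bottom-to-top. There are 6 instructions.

Step 1: [-9]
Step 2: [-9, -9]
Step 3: [-9, -9, -9]
Step 4: [-9, -9]
Step 5: [0]
Step 6: [0, 0]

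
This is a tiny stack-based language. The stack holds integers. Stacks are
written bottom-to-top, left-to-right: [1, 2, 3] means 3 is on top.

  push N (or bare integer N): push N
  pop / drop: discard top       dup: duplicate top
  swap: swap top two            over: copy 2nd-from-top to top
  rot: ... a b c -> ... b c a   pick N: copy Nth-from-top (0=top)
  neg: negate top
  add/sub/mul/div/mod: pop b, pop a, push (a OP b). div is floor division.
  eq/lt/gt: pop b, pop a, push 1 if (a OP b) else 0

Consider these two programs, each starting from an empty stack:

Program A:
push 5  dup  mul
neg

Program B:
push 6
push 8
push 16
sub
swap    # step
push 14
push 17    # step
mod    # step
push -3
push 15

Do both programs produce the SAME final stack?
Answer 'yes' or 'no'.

Answer: no

Derivation:
Program A trace:
  After 'push 5': [5]
  After 'dup': [5, 5]
  After 'mul': [25]
  After 'neg': [-25]
Program A final stack: [-25]

Program B trace:
  After 'push 6': [6]
  After 'push 8': [6, 8]
  After 'push 16': [6, 8, 16]
  After 'sub': [6, -8]
  After 'swap': [-8, 6]
  After 'push 14': [-8, 6, 14]
  After 'push 17': [-8, 6, 14, 17]
  After 'mod': [-8, 6, 14]
  After 'push -3': [-8, 6, 14, -3]
  After 'push 15': [-8, 6, 14, -3, 15]
Program B final stack: [-8, 6, 14, -3, 15]
Same: no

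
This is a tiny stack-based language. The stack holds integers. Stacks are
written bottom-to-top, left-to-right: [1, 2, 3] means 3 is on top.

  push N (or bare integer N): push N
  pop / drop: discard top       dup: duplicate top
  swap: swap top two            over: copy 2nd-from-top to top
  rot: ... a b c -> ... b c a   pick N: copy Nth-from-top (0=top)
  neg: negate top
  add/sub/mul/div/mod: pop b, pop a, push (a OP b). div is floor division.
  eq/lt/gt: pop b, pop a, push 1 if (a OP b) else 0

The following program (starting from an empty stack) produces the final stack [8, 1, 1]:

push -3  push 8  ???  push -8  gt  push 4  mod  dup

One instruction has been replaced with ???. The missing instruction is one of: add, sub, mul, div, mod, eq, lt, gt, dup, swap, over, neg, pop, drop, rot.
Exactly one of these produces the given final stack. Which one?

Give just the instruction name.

Answer: swap

Derivation:
Stack before ???: [-3, 8]
Stack after ???:  [8, -3]
The instruction that transforms [-3, 8] -> [8, -3] is: swap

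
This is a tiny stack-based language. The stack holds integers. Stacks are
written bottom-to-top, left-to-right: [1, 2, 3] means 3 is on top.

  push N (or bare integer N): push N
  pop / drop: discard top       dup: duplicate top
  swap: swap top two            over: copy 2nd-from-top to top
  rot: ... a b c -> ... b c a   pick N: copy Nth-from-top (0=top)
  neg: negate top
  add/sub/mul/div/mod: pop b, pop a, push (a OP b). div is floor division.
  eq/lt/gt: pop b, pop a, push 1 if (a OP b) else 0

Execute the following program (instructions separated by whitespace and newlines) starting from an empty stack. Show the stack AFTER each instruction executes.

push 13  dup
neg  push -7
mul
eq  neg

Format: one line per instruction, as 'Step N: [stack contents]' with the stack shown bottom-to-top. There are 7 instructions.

Step 1: [13]
Step 2: [13, 13]
Step 3: [13, -13]
Step 4: [13, -13, -7]
Step 5: [13, 91]
Step 6: [0]
Step 7: [0]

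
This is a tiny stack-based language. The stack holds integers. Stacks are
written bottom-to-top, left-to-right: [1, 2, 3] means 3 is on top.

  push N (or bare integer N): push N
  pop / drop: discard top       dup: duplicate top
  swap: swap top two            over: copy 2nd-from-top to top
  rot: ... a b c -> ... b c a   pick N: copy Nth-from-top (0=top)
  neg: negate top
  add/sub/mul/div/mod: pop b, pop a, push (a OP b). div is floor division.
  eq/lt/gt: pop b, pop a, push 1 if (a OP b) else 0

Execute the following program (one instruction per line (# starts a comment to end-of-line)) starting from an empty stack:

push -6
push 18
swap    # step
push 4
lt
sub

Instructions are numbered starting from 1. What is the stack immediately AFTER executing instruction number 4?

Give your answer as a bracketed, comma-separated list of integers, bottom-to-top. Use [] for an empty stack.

Answer: [18, -6, 4]

Derivation:
Step 1 ('push -6'): [-6]
Step 2 ('push 18'): [-6, 18]
Step 3 ('swap'): [18, -6]
Step 4 ('push 4'): [18, -6, 4]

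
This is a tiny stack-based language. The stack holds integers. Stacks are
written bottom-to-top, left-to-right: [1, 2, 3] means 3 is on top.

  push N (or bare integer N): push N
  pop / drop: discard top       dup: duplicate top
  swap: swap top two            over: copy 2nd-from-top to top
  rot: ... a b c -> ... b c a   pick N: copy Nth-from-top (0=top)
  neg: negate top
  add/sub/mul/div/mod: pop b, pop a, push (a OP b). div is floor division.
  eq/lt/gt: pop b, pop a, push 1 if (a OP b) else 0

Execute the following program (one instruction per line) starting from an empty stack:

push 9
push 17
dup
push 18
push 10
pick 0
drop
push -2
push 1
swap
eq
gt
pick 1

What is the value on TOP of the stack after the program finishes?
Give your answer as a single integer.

Answer: 18

Derivation:
After 'push 9': [9]
After 'push 17': [9, 17]
After 'dup': [9, 17, 17]
After 'push 18': [9, 17, 17, 18]
After 'push 10': [9, 17, 17, 18, 10]
After 'pick 0': [9, 17, 17, 18, 10, 10]
After 'drop': [9, 17, 17, 18, 10]
After 'push -2': [9, 17, 17, 18, 10, -2]
After 'push 1': [9, 17, 17, 18, 10, -2, 1]
After 'swap': [9, 17, 17, 18, 10, 1, -2]
After 'eq': [9, 17, 17, 18, 10, 0]
After 'gt': [9, 17, 17, 18, 1]
After 'pick 1': [9, 17, 17, 18, 1, 18]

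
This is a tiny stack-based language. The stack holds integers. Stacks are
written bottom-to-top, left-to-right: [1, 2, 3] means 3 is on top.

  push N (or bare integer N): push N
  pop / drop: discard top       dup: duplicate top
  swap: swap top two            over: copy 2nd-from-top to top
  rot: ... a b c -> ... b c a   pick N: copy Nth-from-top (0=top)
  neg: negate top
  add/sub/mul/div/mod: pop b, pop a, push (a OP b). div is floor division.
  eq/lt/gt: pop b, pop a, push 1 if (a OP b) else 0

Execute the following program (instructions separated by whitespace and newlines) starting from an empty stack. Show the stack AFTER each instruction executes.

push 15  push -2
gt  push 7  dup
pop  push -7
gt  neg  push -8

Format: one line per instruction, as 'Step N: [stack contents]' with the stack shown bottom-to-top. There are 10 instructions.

Step 1: [15]
Step 2: [15, -2]
Step 3: [1]
Step 4: [1, 7]
Step 5: [1, 7, 7]
Step 6: [1, 7]
Step 7: [1, 7, -7]
Step 8: [1, 1]
Step 9: [1, -1]
Step 10: [1, -1, -8]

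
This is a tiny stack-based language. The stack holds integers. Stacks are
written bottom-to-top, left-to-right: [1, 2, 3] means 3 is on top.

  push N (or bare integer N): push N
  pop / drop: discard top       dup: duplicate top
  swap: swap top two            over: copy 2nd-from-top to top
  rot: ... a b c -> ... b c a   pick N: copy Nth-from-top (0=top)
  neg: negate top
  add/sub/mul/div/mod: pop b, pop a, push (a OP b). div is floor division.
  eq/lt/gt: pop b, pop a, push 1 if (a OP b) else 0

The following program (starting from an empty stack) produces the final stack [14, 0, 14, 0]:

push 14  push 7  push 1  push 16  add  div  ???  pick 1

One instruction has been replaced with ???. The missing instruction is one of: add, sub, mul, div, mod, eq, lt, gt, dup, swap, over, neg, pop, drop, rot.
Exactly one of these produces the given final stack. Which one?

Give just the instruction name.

Answer: over

Derivation:
Stack before ???: [14, 0]
Stack after ???:  [14, 0, 14]
The instruction that transforms [14, 0] -> [14, 0, 14] is: over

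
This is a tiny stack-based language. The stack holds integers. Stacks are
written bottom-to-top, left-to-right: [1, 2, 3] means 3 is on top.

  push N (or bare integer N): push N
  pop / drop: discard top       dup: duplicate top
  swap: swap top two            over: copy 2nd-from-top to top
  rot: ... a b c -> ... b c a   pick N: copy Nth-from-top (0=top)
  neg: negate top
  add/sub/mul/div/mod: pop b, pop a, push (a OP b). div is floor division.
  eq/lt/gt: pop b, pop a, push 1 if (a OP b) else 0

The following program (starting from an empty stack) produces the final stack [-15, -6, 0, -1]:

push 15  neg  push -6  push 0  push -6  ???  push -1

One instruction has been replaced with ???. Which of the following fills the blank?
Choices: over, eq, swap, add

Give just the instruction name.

Answer: eq

Derivation:
Stack before ???: [-15, -6, 0, -6]
Stack after ???:  [-15, -6, 0]
Checking each choice:
  over: produces [-15, -6, 0, -6, 0, -1]
  eq: MATCH
  swap: produces [-15, -6, -6, 0, -1]
  add: produces [-15, -6, -6, -1]


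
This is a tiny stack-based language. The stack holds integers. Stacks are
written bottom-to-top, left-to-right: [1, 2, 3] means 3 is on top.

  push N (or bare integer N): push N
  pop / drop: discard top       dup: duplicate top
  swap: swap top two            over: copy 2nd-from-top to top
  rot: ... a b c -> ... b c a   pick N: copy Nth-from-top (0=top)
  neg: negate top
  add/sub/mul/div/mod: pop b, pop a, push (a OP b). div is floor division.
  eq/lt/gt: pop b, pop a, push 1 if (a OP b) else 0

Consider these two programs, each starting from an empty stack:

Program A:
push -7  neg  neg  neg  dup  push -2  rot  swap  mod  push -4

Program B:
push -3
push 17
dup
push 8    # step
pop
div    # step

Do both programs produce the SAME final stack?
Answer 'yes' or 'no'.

Program A trace:
  After 'push -7': [-7]
  After 'neg': [7]
  After 'neg': [-7]
  After 'neg': [7]
  After 'dup': [7, 7]
  After 'push -2': [7, 7, -2]
  After 'rot': [7, -2, 7]
  After 'swap': [7, 7, -2]
  After 'mod': [7, -1]
  After 'push -4': [7, -1, -4]
Program A final stack: [7, -1, -4]

Program B trace:
  After 'push -3': [-3]
  After 'push 17': [-3, 17]
  After 'dup': [-3, 17, 17]
  After 'push 8': [-3, 17, 17, 8]
  After 'pop': [-3, 17, 17]
  After 'div': [-3, 1]
Program B final stack: [-3, 1]
Same: no

Answer: no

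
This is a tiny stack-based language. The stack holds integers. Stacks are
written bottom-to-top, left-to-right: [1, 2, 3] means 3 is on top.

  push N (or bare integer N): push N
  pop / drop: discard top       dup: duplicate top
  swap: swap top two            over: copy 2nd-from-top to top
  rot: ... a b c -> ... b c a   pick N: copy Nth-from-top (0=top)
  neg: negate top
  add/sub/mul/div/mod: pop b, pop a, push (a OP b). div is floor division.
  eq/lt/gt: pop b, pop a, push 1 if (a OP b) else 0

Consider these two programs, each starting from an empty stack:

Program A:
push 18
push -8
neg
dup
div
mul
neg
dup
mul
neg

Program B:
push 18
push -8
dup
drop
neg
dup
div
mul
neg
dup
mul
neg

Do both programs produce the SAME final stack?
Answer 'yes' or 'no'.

Answer: yes

Derivation:
Program A trace:
  After 'push 18': [18]
  After 'push -8': [18, -8]
  After 'neg': [18, 8]
  After 'dup': [18, 8, 8]
  After 'div': [18, 1]
  After 'mul': [18]
  After 'neg': [-18]
  After 'dup': [-18, -18]
  After 'mul': [324]
  After 'neg': [-324]
Program A final stack: [-324]

Program B trace:
  After 'push 18': [18]
  After 'push -8': [18, -8]
  After 'dup': [18, -8, -8]
  After 'drop': [18, -8]
  After 'neg': [18, 8]
  After 'dup': [18, 8, 8]
  After 'div': [18, 1]
  After 'mul': [18]
  After 'neg': [-18]
  After 'dup': [-18, -18]
  After 'mul': [324]
  After 'neg': [-324]
Program B final stack: [-324]
Same: yes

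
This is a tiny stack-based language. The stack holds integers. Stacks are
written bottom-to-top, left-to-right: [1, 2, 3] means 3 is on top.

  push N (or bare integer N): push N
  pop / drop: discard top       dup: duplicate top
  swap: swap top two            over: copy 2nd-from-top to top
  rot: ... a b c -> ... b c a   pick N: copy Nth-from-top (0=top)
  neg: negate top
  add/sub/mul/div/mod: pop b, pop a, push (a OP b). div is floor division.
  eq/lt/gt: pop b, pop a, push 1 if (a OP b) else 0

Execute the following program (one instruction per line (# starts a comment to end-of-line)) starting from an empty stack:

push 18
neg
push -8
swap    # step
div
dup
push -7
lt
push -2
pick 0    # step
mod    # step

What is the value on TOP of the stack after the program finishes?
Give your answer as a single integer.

Answer: 0

Derivation:
After 'push 18': [18]
After 'neg': [-18]
After 'push -8': [-18, -8]
After 'swap': [-8, -18]
After 'div': [0]
After 'dup': [0, 0]
After 'push -7': [0, 0, -7]
After 'lt': [0, 0]
After 'push -2': [0, 0, -2]
After 'pick 0': [0, 0, -2, -2]
After 'mod': [0, 0, 0]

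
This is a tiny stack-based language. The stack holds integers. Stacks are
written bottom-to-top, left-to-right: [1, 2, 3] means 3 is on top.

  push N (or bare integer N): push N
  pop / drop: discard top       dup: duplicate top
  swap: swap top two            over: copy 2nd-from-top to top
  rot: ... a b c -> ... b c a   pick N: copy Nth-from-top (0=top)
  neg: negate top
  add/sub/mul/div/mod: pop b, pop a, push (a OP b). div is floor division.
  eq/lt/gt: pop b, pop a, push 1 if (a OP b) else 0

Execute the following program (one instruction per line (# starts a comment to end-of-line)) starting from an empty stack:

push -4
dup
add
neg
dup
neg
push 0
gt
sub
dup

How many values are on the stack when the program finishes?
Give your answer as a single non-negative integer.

After 'push -4': stack = [-4] (depth 1)
After 'dup': stack = [-4, -4] (depth 2)
After 'add': stack = [-8] (depth 1)
After 'neg': stack = [8] (depth 1)
After 'dup': stack = [8, 8] (depth 2)
After 'neg': stack = [8, -8] (depth 2)
After 'push 0': stack = [8, -8, 0] (depth 3)
After 'gt': stack = [8, 0] (depth 2)
After 'sub': stack = [8] (depth 1)
After 'dup': stack = [8, 8] (depth 2)

Answer: 2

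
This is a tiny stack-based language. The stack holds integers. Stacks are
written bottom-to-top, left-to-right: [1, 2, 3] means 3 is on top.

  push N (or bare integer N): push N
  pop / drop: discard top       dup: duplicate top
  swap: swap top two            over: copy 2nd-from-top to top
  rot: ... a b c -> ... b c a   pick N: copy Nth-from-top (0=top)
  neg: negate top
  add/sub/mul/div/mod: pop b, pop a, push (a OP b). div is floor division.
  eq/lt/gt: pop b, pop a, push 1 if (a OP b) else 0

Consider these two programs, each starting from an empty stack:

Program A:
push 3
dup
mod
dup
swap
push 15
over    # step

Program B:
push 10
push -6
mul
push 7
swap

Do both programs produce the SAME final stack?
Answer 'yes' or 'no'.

Answer: no

Derivation:
Program A trace:
  After 'push 3': [3]
  After 'dup': [3, 3]
  After 'mod': [0]
  After 'dup': [0, 0]
  After 'swap': [0, 0]
  After 'push 15': [0, 0, 15]
  After 'over': [0, 0, 15, 0]
Program A final stack: [0, 0, 15, 0]

Program B trace:
  After 'push 10': [10]
  After 'push -6': [10, -6]
  After 'mul': [-60]
  After 'push 7': [-60, 7]
  After 'swap': [7, -60]
Program B final stack: [7, -60]
Same: no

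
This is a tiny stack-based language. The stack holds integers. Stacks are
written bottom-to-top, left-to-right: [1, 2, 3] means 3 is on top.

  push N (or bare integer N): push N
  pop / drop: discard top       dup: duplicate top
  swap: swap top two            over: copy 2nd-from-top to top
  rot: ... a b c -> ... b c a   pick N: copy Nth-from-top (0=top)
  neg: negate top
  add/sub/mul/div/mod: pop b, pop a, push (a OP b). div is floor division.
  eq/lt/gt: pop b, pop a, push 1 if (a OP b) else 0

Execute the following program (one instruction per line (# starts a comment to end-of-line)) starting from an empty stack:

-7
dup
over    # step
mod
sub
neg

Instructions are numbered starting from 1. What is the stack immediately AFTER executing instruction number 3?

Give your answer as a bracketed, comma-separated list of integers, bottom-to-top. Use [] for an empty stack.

Answer: [-7, -7, -7]

Derivation:
Step 1 ('-7'): [-7]
Step 2 ('dup'): [-7, -7]
Step 3 ('over'): [-7, -7, -7]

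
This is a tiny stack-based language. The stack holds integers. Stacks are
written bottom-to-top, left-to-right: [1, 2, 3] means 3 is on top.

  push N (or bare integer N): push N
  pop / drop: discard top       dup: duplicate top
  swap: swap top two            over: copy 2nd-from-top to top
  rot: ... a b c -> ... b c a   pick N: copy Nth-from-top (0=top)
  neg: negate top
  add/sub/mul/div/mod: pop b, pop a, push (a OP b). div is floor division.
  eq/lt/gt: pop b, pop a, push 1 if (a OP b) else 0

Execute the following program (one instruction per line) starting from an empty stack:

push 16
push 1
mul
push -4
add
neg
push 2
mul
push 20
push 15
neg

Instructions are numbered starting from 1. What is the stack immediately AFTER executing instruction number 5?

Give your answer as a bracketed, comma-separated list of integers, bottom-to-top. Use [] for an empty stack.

Answer: [12]

Derivation:
Step 1 ('push 16'): [16]
Step 2 ('push 1'): [16, 1]
Step 3 ('mul'): [16]
Step 4 ('push -4'): [16, -4]
Step 5 ('add'): [12]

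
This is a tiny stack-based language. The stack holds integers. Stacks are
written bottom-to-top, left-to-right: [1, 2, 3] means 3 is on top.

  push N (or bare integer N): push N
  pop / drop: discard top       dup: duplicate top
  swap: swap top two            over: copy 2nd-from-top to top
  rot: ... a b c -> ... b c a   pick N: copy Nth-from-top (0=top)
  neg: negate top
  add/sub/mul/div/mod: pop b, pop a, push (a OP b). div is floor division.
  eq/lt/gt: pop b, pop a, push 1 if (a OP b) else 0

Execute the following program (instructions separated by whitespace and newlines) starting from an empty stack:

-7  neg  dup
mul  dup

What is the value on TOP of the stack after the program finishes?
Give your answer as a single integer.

Answer: 49

Derivation:
After 'push -7': [-7]
After 'neg': [7]
After 'dup': [7, 7]
After 'mul': [49]
After 'dup': [49, 49]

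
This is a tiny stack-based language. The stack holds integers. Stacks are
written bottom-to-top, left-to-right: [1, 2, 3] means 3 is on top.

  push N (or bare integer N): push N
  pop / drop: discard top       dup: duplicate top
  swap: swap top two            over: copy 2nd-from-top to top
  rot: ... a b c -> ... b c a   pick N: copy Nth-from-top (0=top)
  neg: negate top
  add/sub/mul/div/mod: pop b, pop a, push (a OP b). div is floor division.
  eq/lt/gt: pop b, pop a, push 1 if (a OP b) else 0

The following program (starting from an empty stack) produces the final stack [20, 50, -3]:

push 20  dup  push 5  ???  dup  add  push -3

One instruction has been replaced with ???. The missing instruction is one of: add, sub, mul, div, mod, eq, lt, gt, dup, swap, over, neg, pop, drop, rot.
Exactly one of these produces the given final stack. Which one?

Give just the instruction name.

Stack before ???: [20, 20, 5]
Stack after ???:  [20, 25]
The instruction that transforms [20, 20, 5] -> [20, 25] is: add

Answer: add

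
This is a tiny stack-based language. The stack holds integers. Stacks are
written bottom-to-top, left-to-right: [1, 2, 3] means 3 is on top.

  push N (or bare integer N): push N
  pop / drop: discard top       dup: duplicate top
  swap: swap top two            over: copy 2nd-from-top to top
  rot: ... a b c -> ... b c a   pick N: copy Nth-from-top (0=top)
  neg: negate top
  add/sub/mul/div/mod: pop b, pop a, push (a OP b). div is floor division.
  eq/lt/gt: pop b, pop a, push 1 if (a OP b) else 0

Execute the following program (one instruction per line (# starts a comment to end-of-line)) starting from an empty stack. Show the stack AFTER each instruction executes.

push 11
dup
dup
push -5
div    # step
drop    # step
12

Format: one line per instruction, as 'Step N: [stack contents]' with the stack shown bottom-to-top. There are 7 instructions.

Step 1: [11]
Step 2: [11, 11]
Step 3: [11, 11, 11]
Step 4: [11, 11, 11, -5]
Step 5: [11, 11, -3]
Step 6: [11, 11]
Step 7: [11, 11, 12]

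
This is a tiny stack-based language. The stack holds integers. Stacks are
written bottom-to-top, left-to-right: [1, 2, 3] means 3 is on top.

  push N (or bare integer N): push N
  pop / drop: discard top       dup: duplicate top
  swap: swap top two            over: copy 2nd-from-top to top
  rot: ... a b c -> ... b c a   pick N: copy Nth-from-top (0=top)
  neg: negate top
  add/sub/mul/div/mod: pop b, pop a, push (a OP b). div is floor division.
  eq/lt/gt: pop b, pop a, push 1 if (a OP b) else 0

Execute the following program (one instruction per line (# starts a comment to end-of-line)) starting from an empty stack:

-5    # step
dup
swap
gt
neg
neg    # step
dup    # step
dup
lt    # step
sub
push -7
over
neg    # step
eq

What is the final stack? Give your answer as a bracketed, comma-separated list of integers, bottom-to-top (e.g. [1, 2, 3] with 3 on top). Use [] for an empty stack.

After 'push -5': [-5]
After 'dup': [-5, -5]
After 'swap': [-5, -5]
After 'gt': [0]
After 'neg': [0]
After 'neg': [0]
After 'dup': [0, 0]
After 'dup': [0, 0, 0]
After 'lt': [0, 0]
After 'sub': [0]
After 'push -7': [0, -7]
After 'over': [0, -7, 0]
After 'neg': [0, -7, 0]
After 'eq': [0, 0]

Answer: [0, 0]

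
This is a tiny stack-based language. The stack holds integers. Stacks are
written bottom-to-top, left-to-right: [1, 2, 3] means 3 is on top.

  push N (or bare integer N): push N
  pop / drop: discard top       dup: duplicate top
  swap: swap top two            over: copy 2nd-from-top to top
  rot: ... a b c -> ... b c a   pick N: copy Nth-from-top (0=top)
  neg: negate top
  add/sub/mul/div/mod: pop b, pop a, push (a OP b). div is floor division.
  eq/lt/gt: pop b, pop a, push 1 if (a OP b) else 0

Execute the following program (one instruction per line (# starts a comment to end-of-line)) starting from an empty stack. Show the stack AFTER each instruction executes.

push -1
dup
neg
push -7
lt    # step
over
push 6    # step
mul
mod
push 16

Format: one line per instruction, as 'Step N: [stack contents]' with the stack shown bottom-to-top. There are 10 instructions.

Step 1: [-1]
Step 2: [-1, -1]
Step 3: [-1, 1]
Step 4: [-1, 1, -7]
Step 5: [-1, 0]
Step 6: [-1, 0, -1]
Step 7: [-1, 0, -1, 6]
Step 8: [-1, 0, -6]
Step 9: [-1, 0]
Step 10: [-1, 0, 16]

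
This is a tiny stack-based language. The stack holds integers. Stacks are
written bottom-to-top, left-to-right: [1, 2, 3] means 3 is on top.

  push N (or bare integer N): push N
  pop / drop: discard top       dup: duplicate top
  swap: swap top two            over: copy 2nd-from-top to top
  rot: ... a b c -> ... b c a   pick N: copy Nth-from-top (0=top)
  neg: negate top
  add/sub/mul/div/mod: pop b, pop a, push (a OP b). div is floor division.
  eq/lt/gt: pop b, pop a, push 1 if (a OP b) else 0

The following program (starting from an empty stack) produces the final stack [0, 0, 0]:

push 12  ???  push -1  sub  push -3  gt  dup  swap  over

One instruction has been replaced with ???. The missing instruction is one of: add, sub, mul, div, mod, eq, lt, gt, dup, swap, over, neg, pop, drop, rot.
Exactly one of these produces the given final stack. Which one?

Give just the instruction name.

Stack before ???: [12]
Stack after ???:  [-12]
The instruction that transforms [12] -> [-12] is: neg

Answer: neg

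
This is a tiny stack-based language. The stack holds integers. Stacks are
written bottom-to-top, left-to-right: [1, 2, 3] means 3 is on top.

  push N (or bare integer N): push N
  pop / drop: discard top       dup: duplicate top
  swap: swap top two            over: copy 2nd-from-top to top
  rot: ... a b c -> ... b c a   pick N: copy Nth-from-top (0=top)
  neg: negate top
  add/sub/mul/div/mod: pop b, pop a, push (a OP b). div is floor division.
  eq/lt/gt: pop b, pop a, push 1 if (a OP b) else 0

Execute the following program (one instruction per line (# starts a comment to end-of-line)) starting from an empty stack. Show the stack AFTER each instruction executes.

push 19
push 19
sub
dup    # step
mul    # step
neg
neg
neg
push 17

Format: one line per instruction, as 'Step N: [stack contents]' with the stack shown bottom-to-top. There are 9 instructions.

Step 1: [19]
Step 2: [19, 19]
Step 3: [0]
Step 4: [0, 0]
Step 5: [0]
Step 6: [0]
Step 7: [0]
Step 8: [0]
Step 9: [0, 17]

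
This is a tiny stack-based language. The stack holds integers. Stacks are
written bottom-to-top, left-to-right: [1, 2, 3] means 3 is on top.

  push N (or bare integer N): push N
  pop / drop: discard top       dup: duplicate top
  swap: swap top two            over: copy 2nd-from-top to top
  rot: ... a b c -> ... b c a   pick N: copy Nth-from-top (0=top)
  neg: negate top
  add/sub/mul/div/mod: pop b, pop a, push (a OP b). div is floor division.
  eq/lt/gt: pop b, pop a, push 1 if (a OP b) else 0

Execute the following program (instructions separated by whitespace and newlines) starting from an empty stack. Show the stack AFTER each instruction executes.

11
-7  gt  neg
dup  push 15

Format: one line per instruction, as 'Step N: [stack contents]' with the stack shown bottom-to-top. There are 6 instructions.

Step 1: [11]
Step 2: [11, -7]
Step 3: [1]
Step 4: [-1]
Step 5: [-1, -1]
Step 6: [-1, -1, 15]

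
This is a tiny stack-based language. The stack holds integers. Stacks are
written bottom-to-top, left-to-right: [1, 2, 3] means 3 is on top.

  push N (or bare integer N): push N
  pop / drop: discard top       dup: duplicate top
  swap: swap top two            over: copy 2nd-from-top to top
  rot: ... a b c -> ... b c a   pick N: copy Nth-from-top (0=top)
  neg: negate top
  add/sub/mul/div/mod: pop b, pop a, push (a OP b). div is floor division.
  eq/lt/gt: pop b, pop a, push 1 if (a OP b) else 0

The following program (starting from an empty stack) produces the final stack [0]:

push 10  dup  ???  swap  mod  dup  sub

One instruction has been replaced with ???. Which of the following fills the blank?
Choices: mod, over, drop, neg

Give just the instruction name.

Stack before ???: [10, 10]
Stack after ???:  [10, -10]
Checking each choice:
  mod: stack underflow (need 2, have 1)
  over: produces [10, 0]
  drop: stack underflow (need 2, have 1)
  neg: MATCH


Answer: neg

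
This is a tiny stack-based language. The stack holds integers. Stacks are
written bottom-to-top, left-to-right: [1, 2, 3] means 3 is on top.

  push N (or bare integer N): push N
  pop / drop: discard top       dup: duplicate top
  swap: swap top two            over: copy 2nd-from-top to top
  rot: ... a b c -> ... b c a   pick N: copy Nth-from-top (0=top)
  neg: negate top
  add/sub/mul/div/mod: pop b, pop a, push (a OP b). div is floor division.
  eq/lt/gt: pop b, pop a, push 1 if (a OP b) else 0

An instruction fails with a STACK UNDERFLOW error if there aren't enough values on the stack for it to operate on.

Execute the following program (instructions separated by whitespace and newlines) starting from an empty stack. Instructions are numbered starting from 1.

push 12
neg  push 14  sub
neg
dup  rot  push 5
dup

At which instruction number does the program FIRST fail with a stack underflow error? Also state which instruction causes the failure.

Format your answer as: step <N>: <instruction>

Answer: step 7: rot

Derivation:
Step 1 ('push 12'): stack = [12], depth = 1
Step 2 ('neg'): stack = [-12], depth = 1
Step 3 ('push 14'): stack = [-12, 14], depth = 2
Step 4 ('sub'): stack = [-26], depth = 1
Step 5 ('neg'): stack = [26], depth = 1
Step 6 ('dup'): stack = [26, 26], depth = 2
Step 7 ('rot'): needs 3 value(s) but depth is 2 — STACK UNDERFLOW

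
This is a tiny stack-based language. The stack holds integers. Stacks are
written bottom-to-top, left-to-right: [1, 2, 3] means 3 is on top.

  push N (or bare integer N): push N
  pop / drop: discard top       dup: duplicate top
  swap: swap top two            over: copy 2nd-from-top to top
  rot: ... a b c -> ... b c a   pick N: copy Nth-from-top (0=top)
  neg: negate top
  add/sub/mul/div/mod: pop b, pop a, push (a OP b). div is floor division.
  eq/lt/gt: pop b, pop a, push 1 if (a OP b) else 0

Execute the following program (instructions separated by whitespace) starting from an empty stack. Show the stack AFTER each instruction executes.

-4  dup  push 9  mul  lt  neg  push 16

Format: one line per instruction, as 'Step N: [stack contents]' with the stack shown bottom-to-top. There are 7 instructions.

Step 1: [-4]
Step 2: [-4, -4]
Step 3: [-4, -4, 9]
Step 4: [-4, -36]
Step 5: [0]
Step 6: [0]
Step 7: [0, 16]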